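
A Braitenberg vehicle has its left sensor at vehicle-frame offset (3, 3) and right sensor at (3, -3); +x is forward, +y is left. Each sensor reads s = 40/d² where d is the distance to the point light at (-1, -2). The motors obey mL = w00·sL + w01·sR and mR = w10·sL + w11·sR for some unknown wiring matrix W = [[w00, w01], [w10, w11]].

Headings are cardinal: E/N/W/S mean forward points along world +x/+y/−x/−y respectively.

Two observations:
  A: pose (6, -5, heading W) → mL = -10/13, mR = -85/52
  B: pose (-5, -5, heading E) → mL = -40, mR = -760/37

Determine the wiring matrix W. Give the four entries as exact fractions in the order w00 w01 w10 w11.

-1 0 -1/2 -1/2

obs A: pose=(6,-5,W) → sL=10/13, sR=5/2, mL=-10/13, mR=-85/52
obs B: pose=(-5,-5,E) → sL=40, sR=40/37, mL=-40, mR=-760/37
sensor matrix S = [[10/13, 5/2], [40, 40/37]]; det S = -47700/481
solve [mL_A; mL_B] = S·[w00; w01] and [mR_A; mR_B] = S·[w10; w11]:
  w00 = -1, w01 = 0, w10 = -1/2, w11 = -1/2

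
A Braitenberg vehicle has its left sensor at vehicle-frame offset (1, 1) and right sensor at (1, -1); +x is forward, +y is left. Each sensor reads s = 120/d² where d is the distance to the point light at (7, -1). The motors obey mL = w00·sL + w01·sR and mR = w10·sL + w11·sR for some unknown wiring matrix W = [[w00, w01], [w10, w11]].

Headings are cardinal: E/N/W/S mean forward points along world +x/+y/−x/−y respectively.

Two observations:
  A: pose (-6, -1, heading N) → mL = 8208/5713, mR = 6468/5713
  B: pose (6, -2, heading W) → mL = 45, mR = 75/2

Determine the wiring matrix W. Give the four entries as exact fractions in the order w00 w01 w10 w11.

obs A: pose=(-6,-1,N) → sL=120/197, sR=24/29, mL=8208/5713, mR=6468/5713
obs B: pose=(6,-2,W) → sL=15, sR=30, mL=45, mR=75/2
sensor matrix S = [[120/197, 24/29], [15, 30]]; det S = 33480/5713
solve [mL_A; mL_B] = S·[w00; w01] and [mR_A; mR_B] = S·[w10; w11]:
  w00 = 1, w01 = 1, w10 = 1/2, w11 = 1

1 1 1/2 1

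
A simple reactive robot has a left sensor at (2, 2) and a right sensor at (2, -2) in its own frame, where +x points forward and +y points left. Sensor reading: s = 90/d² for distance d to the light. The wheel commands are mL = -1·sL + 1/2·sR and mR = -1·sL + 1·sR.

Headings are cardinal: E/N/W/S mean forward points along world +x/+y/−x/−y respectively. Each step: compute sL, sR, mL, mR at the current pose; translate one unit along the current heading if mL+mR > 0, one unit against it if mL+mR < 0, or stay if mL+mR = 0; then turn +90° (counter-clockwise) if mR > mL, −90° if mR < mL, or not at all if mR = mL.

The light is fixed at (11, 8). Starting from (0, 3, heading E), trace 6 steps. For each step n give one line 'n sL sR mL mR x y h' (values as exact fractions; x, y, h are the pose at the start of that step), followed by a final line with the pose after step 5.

n=0: pose=(0,3,E); sL=1, sR=9/13; mL=-17/26, mR=-4/13; mL+mR=-25/26 → advance -1; mR−mL=9/26 → turn +1·90°
n=1: pose=(-1,3,N); sL=18/41, sR=90/109; mL=-117/4469, mR=1728/4469; mL+mR=1611/4469 → advance +1; mR−mL=45/109 → turn +1·90°
n=2: pose=(-1,4,W); sL=45/116, sR=9/20; mL=-189/1160, mR=9/145; mL+mR=-117/1160 → advance -1; mR−mL=9/40 → turn +1·90°
n=3: pose=(0,4,S); sL=10/13, sR=18/41; mL=-293/533, mR=-176/533; mL+mR=-469/533 → advance -1; mR−mL=9/41 → turn +1·90°
n=4: pose=(0,5,E); sL=45/41, sR=45/53; mL=-2925/4346, mR=-540/2173; mL+mR=-4005/4346 → advance -1; mR−mL=45/106 → turn +1·90°
n=5: pose=(-1,5,N); sL=90/197, sR=90/101; mL=-225/19897, mR=8640/19897; mL+mR=8415/19897 → advance +1; mR−mL=45/101 → turn +1·90°

0 1 9/13 -17/26 -4/13 0 3 E
1 18/41 90/109 -117/4469 1728/4469 -1 3 N
2 45/116 9/20 -189/1160 9/145 -1 4 W
3 10/13 18/41 -293/533 -176/533 0 4 S
4 45/41 45/53 -2925/4346 -540/2173 0 5 E
5 90/197 90/101 -225/19897 8640/19897 -1 5 N
final -1 6 W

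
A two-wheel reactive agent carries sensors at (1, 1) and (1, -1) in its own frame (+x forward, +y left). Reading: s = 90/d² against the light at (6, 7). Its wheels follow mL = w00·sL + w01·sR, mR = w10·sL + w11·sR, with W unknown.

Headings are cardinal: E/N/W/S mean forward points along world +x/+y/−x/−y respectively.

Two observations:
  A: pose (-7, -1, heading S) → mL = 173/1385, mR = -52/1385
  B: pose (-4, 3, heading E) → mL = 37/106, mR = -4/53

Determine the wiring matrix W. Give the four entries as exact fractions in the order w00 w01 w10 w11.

obs A: pose=(-7,-1,S) → sL=2/5, sR=90/277, mL=173/1385, mR=-52/1385
obs B: pose=(-4,3,E) → sL=1, sR=45/53, mL=37/106, mR=-4/53
sensor matrix S = [[2/5, 90/277], [1, 45/53]]; det S = 216/14681
solve [mL_A; mL_B] = S·[w00; w01] and [mR_A; mR_B] = S·[w10; w11]:
  w00 = -1/2, w01 = 1, w10 = -1/2, w11 = 1/2

-1/2 1 -1/2 1/2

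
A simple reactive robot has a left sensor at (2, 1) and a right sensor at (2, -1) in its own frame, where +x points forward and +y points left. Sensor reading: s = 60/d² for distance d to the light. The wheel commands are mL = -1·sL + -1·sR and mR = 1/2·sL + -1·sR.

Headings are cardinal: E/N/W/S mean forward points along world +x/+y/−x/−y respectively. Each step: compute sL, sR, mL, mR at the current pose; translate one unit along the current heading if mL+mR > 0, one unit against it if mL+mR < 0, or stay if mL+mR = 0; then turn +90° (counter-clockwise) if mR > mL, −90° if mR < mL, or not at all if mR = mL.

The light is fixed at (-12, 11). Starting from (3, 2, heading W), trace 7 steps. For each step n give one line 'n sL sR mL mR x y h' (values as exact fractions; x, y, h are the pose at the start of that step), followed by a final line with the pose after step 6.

n=0: pose=(3,2,W); sL=60/269, sR=60/233; mL=-30120/62677, mR=-9150/62677; mL+mR=-39270/62677 → advance -1; mR−mL=90/269 → turn +1·90°
n=1: pose=(4,2,S); sL=6/41, sR=30/173; mL=-2268/7093, mR=-711/7093; mL+mR=-2979/7093 → advance -1; mR−mL=9/41 → turn +1·90°
n=2: pose=(4,3,E); sL=60/373, sR=4/27; mL=-3112/10071, mR=-682/10071; mL+mR=-3794/10071 → advance -1; mR−mL=90/373 → turn +1·90°
n=3: pose=(3,3,N); sL=15/58, sR=15/73; mL=-1965/4234, mR=-645/8468; mL+mR=-4575/8468 → advance -1; mR−mL=45/116 → turn +1·90°
n=4: pose=(3,2,W); sL=60/269, sR=60/233; mL=-30120/62677, mR=-9150/62677; mL+mR=-39270/62677 → advance -1; mR−mL=90/269 → turn +1·90°
n=5: pose=(4,2,S); sL=6/41, sR=30/173; mL=-2268/7093, mR=-711/7093; mL+mR=-2979/7093 → advance -1; mR−mL=9/41 → turn +1·90°
n=6: pose=(4,3,E); sL=60/373, sR=4/27; mL=-3112/10071, mR=-682/10071; mL+mR=-3794/10071 → advance -1; mR−mL=90/373 → turn +1·90°

0 60/269 60/233 -30120/62677 -9150/62677 3 2 W
1 6/41 30/173 -2268/7093 -711/7093 4 2 S
2 60/373 4/27 -3112/10071 -682/10071 4 3 E
3 15/58 15/73 -1965/4234 -645/8468 3 3 N
4 60/269 60/233 -30120/62677 -9150/62677 3 2 W
5 6/41 30/173 -2268/7093 -711/7093 4 2 S
6 60/373 4/27 -3112/10071 -682/10071 4 3 E
final 3 3 N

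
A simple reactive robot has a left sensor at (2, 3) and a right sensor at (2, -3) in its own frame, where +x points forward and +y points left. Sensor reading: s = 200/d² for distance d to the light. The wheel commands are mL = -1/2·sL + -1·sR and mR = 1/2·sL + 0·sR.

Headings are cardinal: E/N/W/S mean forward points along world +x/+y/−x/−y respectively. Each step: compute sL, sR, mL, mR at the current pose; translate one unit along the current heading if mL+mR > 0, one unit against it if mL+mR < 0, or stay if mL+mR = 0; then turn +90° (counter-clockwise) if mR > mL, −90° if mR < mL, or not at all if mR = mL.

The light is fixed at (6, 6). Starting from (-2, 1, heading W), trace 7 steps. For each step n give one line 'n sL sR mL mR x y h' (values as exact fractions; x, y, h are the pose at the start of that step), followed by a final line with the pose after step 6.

n=0: pose=(-2,1,W); sL=50/41, sR=25/13; mL=-1350/533, mR=25/41; mL+mR=-25/13 → advance -1; mR−mL=1675/533 → turn +1·90°
n=1: pose=(-1,1,S); sL=40/13, sR=200/149; mL=-5580/1937, mR=20/13; mL+mR=-200/149 → advance -1; mR−mL=8560/1937 → turn +1·90°
n=2: pose=(-1,2,E); sL=100/13, sR=100/37; mL=-3150/481, mR=50/13; mL+mR=-100/37 → advance -1; mR−mL=5000/481 → turn +1·90°
n=3: pose=(-2,2,N); sL=8/5, sR=200/29; mL=-1116/145, mR=4/5; mL+mR=-200/29 → advance -1; mR−mL=1232/145 → turn +1·90°
n=4: pose=(-2,1,W); sL=50/41, sR=25/13; mL=-1350/533, mR=25/41; mL+mR=-25/13 → advance -1; mR−mL=1675/533 → turn +1·90°
n=5: pose=(-1,1,S); sL=40/13, sR=200/149; mL=-5580/1937, mR=20/13; mL+mR=-200/149 → advance -1; mR−mL=8560/1937 → turn +1·90°
n=6: pose=(-1,2,E); sL=100/13, sR=100/37; mL=-3150/481, mR=50/13; mL+mR=-100/37 → advance -1; mR−mL=5000/481 → turn +1·90°

0 50/41 25/13 -1350/533 25/41 -2 1 W
1 40/13 200/149 -5580/1937 20/13 -1 1 S
2 100/13 100/37 -3150/481 50/13 -1 2 E
3 8/5 200/29 -1116/145 4/5 -2 2 N
4 50/41 25/13 -1350/533 25/41 -2 1 W
5 40/13 200/149 -5580/1937 20/13 -1 1 S
6 100/13 100/37 -3150/481 50/13 -1 2 E
final -2 2 N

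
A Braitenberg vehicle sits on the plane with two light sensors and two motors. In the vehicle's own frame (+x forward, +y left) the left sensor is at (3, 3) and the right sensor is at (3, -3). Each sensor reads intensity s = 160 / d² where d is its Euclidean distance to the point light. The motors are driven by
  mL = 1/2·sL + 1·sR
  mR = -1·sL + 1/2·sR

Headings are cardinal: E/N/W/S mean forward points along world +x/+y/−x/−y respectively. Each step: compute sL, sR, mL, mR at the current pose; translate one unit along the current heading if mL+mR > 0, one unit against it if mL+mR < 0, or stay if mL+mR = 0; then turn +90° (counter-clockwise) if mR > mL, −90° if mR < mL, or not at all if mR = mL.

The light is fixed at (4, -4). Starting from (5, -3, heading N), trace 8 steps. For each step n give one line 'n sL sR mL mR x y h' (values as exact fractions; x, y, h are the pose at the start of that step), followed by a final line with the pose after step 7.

0 8 5 9 -11/2 5 -3 N
1 160/41 160/17 7920/697 560/697 5 -2 E
2 80/13 80 1080/13 440/13 6 -2 S
3 32 160/17 432/17 -464/17 6 -3 W
4 10 40/13 105/13 -110/13 7 -3 N
5 32/9 32/9 16/3 -16/9 7 -4 E
6 80/29 16 504/29 152/29 8 -4 S
7 160/17 32 624/17 112/17 8 -5 W
final 7 -5 N

n=0: pose=(5,-3,N); sL=8, sR=5; mL=9, mR=-11/2; mL+mR=7/2 → advance +1; mR−mL=-29/2 → turn -1·90°
n=1: pose=(5,-2,E); sL=160/41, sR=160/17; mL=7920/697, mR=560/697; mL+mR=8480/697 → advance +1; mR−mL=-7360/697 → turn -1·90°
n=2: pose=(6,-2,S); sL=80/13, sR=80; mL=1080/13, mR=440/13; mL+mR=1520/13 → advance +1; mR−mL=-640/13 → turn -1·90°
n=3: pose=(6,-3,W); sL=32, sR=160/17; mL=432/17, mR=-464/17; mL+mR=-32/17 → advance -1; mR−mL=-896/17 → turn -1·90°
n=4: pose=(7,-3,N); sL=10, sR=40/13; mL=105/13, mR=-110/13; mL+mR=-5/13 → advance -1; mR−mL=-215/13 → turn -1·90°
n=5: pose=(7,-4,E); sL=32/9, sR=32/9; mL=16/3, mR=-16/9; mL+mR=32/9 → advance +1; mR−mL=-64/9 → turn -1·90°
n=6: pose=(8,-4,S); sL=80/29, sR=16; mL=504/29, mR=152/29; mL+mR=656/29 → advance +1; mR−mL=-352/29 → turn -1·90°
n=7: pose=(8,-5,W); sL=160/17, sR=32; mL=624/17, mR=112/17; mL+mR=736/17 → advance +1; mR−mL=-512/17 → turn -1·90°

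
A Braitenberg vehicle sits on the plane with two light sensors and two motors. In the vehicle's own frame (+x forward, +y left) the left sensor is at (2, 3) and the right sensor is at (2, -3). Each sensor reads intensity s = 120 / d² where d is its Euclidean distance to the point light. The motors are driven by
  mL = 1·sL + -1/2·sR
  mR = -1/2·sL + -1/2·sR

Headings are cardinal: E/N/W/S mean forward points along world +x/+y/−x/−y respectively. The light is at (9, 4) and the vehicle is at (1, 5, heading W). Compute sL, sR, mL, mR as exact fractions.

left sensor world pos  = (-1, 2); dL² = 104
right sensor world pos = (-1, 8); dR² = 116
sL = 120/104 = 15/13
sR = 120/116 = 30/29
mL = 1·sL + -1/2·sR = 240/377
mR = -1/2·sL + -1/2·sR = -825/754

15/13 30/29 240/377 -825/754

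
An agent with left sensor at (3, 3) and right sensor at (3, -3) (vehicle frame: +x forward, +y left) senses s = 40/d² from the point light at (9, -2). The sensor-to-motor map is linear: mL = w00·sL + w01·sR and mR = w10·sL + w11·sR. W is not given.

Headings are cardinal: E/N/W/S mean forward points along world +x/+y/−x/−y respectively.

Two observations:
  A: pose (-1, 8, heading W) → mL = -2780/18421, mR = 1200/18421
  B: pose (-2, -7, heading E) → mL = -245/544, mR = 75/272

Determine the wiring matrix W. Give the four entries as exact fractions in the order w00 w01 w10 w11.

obs A: pose=(-1,8,W) → sL=20/109, sR=20/169, mL=-2780/18421, mR=1200/18421
obs B: pose=(-2,-7,E) → sL=10/17, sR=5/16, mL=-245/544, mR=75/272
sensor matrix S = [[20/109, 20/169], [10/17, 5/16]]; det S = -15375/1252628
solve [mL_A; mL_B] = S·[w00; w01] and [mR_A; mR_B] = S·[w10; w11]:
  w00 = -1/2, w01 = -1/2, w10 = 1, w11 = -1

-1/2 -1/2 1 -1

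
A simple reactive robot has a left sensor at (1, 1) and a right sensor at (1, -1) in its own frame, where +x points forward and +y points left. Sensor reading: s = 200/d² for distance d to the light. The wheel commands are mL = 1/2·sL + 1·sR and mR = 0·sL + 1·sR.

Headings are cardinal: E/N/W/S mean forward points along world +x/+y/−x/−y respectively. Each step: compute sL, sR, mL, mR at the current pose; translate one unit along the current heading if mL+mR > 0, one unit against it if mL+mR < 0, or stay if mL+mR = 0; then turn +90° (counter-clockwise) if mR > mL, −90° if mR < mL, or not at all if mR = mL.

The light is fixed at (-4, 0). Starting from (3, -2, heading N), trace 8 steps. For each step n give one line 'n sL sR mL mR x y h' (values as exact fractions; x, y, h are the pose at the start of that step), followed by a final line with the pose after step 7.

0 200/37 40/13 2780/481 40/13 3 -2 N
1 25/8 50/17 1225/272 50/17 3 -1 E
2 40/17 200/53 4460/901 200/53 4 -1 S
3 100/29 4 166/29 4 4 -2 W
4 200/37 40/13 2780/481 40/13 3 -2 N
5 25/8 50/17 1225/272 50/17 3 -1 E
6 40/17 200/53 4460/901 200/53 4 -1 S
7 100/29 4 166/29 4 4 -2 W
final 3 -2 N

n=0: pose=(3,-2,N); sL=200/37, sR=40/13; mL=2780/481, mR=40/13; mL+mR=4260/481 → advance +1; mR−mL=-100/37 → turn -1·90°
n=1: pose=(3,-1,E); sL=25/8, sR=50/17; mL=1225/272, mR=50/17; mL+mR=2025/272 → advance +1; mR−mL=-25/16 → turn -1·90°
n=2: pose=(4,-1,S); sL=40/17, sR=200/53; mL=4460/901, mR=200/53; mL+mR=7860/901 → advance +1; mR−mL=-20/17 → turn -1·90°
n=3: pose=(4,-2,W); sL=100/29, sR=4; mL=166/29, mR=4; mL+mR=282/29 → advance +1; mR−mL=-50/29 → turn -1·90°
n=4: pose=(3,-2,N); sL=200/37, sR=40/13; mL=2780/481, mR=40/13; mL+mR=4260/481 → advance +1; mR−mL=-100/37 → turn -1·90°
n=5: pose=(3,-1,E); sL=25/8, sR=50/17; mL=1225/272, mR=50/17; mL+mR=2025/272 → advance +1; mR−mL=-25/16 → turn -1·90°
n=6: pose=(4,-1,S); sL=40/17, sR=200/53; mL=4460/901, mR=200/53; mL+mR=7860/901 → advance +1; mR−mL=-20/17 → turn -1·90°
n=7: pose=(4,-2,W); sL=100/29, sR=4; mL=166/29, mR=4; mL+mR=282/29 → advance +1; mR−mL=-50/29 → turn -1·90°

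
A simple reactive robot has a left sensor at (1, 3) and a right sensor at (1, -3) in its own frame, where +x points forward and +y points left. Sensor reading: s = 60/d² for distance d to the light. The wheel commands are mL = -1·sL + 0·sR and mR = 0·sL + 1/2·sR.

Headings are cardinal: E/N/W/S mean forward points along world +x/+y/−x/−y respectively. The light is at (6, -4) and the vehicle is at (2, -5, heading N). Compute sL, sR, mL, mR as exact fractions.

60/49 60 -60/49 30

left sensor world pos  = (-1, -4); dL² = 49
right sensor world pos = (5, -4); dR² = 1
sL = 60/49 = 60/49
sR = 60/1 = 60
mL = -1·sL + 0·sR = -60/49
mR = 0·sL + 1/2·sR = 30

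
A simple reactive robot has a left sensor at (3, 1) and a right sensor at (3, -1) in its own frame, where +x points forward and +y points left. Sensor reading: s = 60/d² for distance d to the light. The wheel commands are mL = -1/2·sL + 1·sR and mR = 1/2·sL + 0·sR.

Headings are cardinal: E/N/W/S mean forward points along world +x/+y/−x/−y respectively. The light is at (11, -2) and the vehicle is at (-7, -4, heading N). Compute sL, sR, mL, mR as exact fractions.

left sensor world pos  = (-8, -1); dL² = 362
right sensor world pos = (-6, -1); dR² = 290
sL = 60/362 = 30/181
sR = 60/290 = 6/29
mL = -1/2·sL + 1·sR = 651/5249
mR = 1/2·sL + 0·sR = 15/181

30/181 6/29 651/5249 15/181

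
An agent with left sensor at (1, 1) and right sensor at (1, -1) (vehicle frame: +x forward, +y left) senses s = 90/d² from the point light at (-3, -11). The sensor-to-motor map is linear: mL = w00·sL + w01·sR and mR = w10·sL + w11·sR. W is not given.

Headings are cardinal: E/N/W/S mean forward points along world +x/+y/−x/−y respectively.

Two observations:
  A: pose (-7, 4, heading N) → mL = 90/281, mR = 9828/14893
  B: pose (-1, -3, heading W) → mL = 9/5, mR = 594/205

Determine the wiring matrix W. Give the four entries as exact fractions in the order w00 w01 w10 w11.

obs A: pose=(-7,4,N) → sL=90/281, sR=18/53, mL=90/281, mR=9828/14893
obs B: pose=(-1,-3,W) → sL=9/5, sR=45/41, mL=9/5, mR=594/205
sensor matrix S = [[90/281, 18/53], [9/5, 45/41]]; det S = -793152/3053065
solve [mL_A; mL_B] = S·[w00; w01] and [mR_A; mR_B] = S·[w10; w11]:
  w00 = 1, w01 = 0, w10 = 1, w11 = 1

1 0 1 1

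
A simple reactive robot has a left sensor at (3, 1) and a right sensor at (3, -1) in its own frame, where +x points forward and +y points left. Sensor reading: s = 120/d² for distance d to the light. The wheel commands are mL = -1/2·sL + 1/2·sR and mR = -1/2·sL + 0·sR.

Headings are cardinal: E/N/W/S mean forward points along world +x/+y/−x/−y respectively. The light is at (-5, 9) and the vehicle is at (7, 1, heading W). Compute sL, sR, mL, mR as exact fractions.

left sensor world pos  = (4, 0); dL² = 162
right sensor world pos = (4, 2); dR² = 130
sL = 120/162 = 20/27
sR = 120/130 = 12/13
mL = -1/2·sL + 1/2·sR = 32/351
mR = -1/2·sL + 0·sR = -10/27

20/27 12/13 32/351 -10/27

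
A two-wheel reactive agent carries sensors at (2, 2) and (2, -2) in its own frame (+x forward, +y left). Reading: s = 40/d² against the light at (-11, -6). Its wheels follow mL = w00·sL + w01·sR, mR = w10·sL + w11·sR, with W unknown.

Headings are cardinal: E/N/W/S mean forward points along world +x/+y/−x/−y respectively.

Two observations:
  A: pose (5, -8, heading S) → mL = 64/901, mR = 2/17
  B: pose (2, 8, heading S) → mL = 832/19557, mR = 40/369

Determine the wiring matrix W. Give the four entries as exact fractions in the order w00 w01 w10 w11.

-1 1 1 0

obs A: pose=(5,-8,S) → sL=2/17, sR=10/53, mL=64/901, mR=2/17
obs B: pose=(2,8,S) → sL=40/369, sR=8/53, mL=832/19557, mR=40/369
sensor matrix S = [[2/17, 10/53], [40/369, 8/53]]; det S = -896/332469
solve [mL_A; mL_B] = S·[w00; w01] and [mR_A; mR_B] = S·[w10; w11]:
  w00 = -1, w01 = 1, w10 = 1, w11 = 0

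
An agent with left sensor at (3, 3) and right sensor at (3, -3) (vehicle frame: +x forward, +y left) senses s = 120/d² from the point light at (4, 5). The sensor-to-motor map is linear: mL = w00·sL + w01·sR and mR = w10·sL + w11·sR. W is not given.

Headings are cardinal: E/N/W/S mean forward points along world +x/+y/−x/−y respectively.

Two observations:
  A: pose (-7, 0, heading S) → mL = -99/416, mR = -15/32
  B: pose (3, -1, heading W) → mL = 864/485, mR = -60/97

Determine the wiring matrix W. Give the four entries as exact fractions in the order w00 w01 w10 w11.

obs A: pose=(-7,0,S) → sL=15/16, sR=6/13, mL=-99/416, mR=-15/32
obs B: pose=(3,-1,W) → sL=120/97, sR=24/5, mL=864/485, mR=-60/97
sensor matrix S = [[15/16, 6/13], [120/97, 24/5]]; det S = 9909/2522
solve [mL_A; mL_B] = S·[w00; w01] and [mR_A; mR_B] = S·[w10; w11]:
  w00 = -1/2, w01 = 1/2, w10 = -1/2, w11 = 0

-1/2 1/2 -1/2 0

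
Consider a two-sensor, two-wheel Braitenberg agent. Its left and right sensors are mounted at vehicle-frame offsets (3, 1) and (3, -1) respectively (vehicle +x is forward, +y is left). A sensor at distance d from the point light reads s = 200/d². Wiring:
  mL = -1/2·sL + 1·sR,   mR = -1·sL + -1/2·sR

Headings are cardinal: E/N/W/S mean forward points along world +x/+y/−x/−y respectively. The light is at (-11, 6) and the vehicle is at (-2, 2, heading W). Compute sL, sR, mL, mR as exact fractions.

200/61 40/9 1540/549 -3020/549

left sensor world pos  = (-5, 1); dL² = 61
right sensor world pos = (-5, 3); dR² = 45
sL = 200/61 = 200/61
sR = 200/45 = 40/9
mL = -1/2·sL + 1·sR = 1540/549
mR = -1·sL + -1/2·sR = -3020/549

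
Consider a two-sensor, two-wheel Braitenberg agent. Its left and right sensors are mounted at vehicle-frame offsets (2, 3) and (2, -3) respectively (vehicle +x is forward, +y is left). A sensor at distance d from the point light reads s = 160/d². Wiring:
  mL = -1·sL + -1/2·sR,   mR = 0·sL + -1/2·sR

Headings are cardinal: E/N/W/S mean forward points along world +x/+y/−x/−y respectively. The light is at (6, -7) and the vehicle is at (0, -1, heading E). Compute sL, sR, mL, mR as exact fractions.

160/97 32/5 -2352/485 -16/5

left sensor world pos  = (2, 2); dL² = 97
right sensor world pos = (2, -4); dR² = 25
sL = 160/97 = 160/97
sR = 160/25 = 32/5
mL = -1·sL + -1/2·sR = -2352/485
mR = 0·sL + -1/2·sR = -16/5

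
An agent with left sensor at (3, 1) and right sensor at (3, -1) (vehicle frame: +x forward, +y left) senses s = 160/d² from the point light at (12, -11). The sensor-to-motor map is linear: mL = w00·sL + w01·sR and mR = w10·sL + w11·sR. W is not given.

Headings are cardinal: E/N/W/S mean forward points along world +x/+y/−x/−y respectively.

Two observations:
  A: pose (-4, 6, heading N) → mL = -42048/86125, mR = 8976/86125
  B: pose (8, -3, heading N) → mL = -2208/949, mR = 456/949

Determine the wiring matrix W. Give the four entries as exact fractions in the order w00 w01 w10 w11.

-1 -1 1 -1/2

obs A: pose=(-4,6,N) → sL=160/689, sR=32/125, mL=-42048/86125, mR=8976/86125
obs B: pose=(8,-3,N) → sL=80/73, sR=16/13, mL=-2208/949, mR=456/949
sensor matrix S = [[160/689, 32/125], [80/73, 16/13]]; det S = 86016/16346525
solve [mL_A; mL_B] = S·[w00; w01] and [mR_A; mR_B] = S·[w10; w11]:
  w00 = -1, w01 = -1, w10 = 1, w11 = -1/2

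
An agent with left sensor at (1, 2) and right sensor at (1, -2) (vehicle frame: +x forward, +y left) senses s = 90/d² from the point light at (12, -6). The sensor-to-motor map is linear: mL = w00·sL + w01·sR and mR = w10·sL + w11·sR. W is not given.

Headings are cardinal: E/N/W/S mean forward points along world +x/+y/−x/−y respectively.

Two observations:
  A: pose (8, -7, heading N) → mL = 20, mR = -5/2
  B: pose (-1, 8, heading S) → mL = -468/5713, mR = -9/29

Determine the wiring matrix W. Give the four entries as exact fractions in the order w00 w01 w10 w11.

-1 1 -1 0

obs A: pose=(8,-7,N) → sL=5/2, sR=45/2, mL=20, mR=-5/2
obs B: pose=(-1,8,S) → sL=9/29, sR=45/197, mL=-468/5713, mR=-9/29
sensor matrix S = [[5/2, 45/2], [9/29, 45/197]]; det S = -36630/5713
solve [mL_A; mL_B] = S·[w00; w01] and [mR_A; mR_B] = S·[w10; w11]:
  w00 = -1, w01 = 1, w10 = -1, w11 = 0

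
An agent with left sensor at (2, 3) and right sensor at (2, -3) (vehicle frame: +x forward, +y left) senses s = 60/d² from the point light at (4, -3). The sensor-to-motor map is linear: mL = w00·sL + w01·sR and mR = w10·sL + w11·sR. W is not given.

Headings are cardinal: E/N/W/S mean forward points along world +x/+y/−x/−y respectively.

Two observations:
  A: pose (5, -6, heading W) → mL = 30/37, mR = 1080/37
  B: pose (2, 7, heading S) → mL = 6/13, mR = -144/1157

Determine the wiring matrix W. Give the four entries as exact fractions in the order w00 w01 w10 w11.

1/2 0 -1/2 1/2

obs A: pose=(5,-6,W) → sL=60/37, sR=60, mL=30/37, mR=1080/37
obs B: pose=(2,7,S) → sL=12/13, sR=60/89, mL=6/13, mR=-144/1157
sensor matrix S = [[60/37, 60], [12/13, 60/89]]; det S = -2324160/42809
solve [mL_A; mL_B] = S·[w00; w01] and [mR_A; mR_B] = S·[w10; w11]:
  w00 = 1/2, w01 = 0, w10 = -1/2, w11 = 1/2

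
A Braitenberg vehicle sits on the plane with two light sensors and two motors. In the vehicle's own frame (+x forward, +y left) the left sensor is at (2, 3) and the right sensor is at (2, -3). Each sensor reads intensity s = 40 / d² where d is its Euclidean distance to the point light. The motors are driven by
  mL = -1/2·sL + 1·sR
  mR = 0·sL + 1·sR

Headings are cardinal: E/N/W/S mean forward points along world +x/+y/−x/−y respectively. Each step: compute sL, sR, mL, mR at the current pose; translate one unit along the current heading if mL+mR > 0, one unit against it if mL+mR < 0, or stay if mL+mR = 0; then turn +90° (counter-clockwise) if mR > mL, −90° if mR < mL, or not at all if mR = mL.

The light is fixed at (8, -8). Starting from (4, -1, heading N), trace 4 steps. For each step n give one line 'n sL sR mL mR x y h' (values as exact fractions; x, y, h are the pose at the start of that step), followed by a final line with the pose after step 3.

0 4/13 20/41 178/533 20/41 4 -1 N
1 40/61 40/157 -700/9577 40/157 4 0 W
2 1 2/5 -1/10 2/5 3 0 S
3 40/109 8/5 772/545 8/5 3 -1 E
final 4 -1 N

n=0: pose=(4,-1,N); sL=4/13, sR=20/41; mL=178/533, mR=20/41; mL+mR=438/533 → advance +1; mR−mL=2/13 → turn +1·90°
n=1: pose=(4,0,W); sL=40/61, sR=40/157; mL=-700/9577, mR=40/157; mL+mR=1740/9577 → advance +1; mR−mL=20/61 → turn +1·90°
n=2: pose=(3,0,S); sL=1, sR=2/5; mL=-1/10, mR=2/5; mL+mR=3/10 → advance +1; mR−mL=1/2 → turn +1·90°
n=3: pose=(3,-1,E); sL=40/109, sR=8/5; mL=772/545, mR=8/5; mL+mR=1644/545 → advance +1; mR−mL=20/109 → turn +1·90°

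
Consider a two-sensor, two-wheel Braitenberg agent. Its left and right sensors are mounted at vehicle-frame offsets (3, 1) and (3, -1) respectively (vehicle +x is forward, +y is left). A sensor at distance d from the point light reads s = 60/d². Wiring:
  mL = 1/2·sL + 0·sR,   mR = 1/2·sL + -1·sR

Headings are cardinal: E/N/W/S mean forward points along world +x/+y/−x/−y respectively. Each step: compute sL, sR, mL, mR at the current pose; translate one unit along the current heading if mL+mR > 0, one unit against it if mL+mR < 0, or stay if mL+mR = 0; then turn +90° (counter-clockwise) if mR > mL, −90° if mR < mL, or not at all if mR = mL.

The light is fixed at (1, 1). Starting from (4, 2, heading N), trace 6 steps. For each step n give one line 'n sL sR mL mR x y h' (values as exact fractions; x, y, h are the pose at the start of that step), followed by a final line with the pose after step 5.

n=0: pose=(4,2,N); sL=3, sR=15/8; mL=3/2, mR=-3/8; mL+mR=9/8 → advance +1; mR−mL=-15/8 → turn -1·90°
n=1: pose=(4,3,E); sL=4/3, sR=60/37; mL=2/3, mR=-106/111; mL+mR=-32/111 → advance -1; mR−mL=-60/37 → turn -1·90°
n=2: pose=(3,3,S); sL=6, sR=30; mL=3, mR=-27; mL+mR=-24 → advance -1; mR−mL=-30 → turn -1·90°
n=3: pose=(3,4,W); sL=12, sR=60/17; mL=6, mR=42/17; mL+mR=144/17 → advance +1; mR−mL=-60/17 → turn -1·90°
n=4: pose=(2,4,N); sL=5/3, sR=3/2; mL=5/6, mR=-2/3; mL+mR=1/6 → advance +1; mR−mL=-3/2 → turn -1·90°
n=5: pose=(2,5,E); sL=60/41, sR=12/5; mL=30/41, mR=-342/205; mL+mR=-192/205 → advance -1; mR−mL=-12/5 → turn -1·90°

0 3 15/8 3/2 -3/8 4 2 N
1 4/3 60/37 2/3 -106/111 4 3 E
2 6 30 3 -27 3 3 S
3 12 60/17 6 42/17 3 4 W
4 5/3 3/2 5/6 -2/3 2 4 N
5 60/41 12/5 30/41 -342/205 2 5 E
final 1 5 S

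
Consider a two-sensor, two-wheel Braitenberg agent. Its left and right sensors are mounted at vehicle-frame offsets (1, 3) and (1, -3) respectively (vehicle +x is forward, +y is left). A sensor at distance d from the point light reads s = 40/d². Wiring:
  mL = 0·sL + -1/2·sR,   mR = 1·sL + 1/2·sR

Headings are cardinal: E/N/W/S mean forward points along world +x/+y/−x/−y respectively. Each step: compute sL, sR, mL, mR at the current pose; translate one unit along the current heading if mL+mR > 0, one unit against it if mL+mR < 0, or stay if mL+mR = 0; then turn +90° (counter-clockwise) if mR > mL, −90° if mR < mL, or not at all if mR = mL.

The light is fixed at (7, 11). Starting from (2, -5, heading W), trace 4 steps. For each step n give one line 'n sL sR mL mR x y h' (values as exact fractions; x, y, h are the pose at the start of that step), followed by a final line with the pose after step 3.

n=0: pose=(2,-5,W); sL=40/397, sR=8/41; mL=-4/41, mR=3228/16277; mL+mR=40/397 → advance +1; mR−mL=4816/16277 → turn +1·90°
n=1: pose=(1,-5,S); sL=20/149, sR=4/37; mL=-2/37, mR=1038/5513; mL+mR=20/149 → advance +1; mR−mL=1336/5513 → turn +1·90°
n=2: pose=(1,-6,E); sL=40/221, sR=8/85; mL=-4/85, mR=252/1105; mL+mR=40/221 → advance +1; mR−mL=304/1105 → turn +1·90°
n=3: pose=(2,-6,N); sL=1/8, sR=2/13; mL=-1/13, mR=21/104; mL+mR=1/8 → advance +1; mR−mL=29/104 → turn +1·90°

0 40/397 8/41 -4/41 3228/16277 2 -5 W
1 20/149 4/37 -2/37 1038/5513 1 -5 S
2 40/221 8/85 -4/85 252/1105 1 -6 E
3 1/8 2/13 -1/13 21/104 2 -6 N
final 2 -5 W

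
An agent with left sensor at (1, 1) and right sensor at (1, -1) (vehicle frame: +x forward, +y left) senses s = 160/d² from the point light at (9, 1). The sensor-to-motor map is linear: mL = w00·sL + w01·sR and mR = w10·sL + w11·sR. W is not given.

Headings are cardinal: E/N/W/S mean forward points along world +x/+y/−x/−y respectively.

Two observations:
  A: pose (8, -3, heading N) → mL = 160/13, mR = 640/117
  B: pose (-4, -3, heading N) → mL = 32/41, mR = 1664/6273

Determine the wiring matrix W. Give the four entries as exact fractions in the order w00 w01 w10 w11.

1 0 -1 1

obs A: pose=(8,-3,N) → sL=160/13, sR=160/9, mL=160/13, mR=640/117
obs B: pose=(-4,-3,N) → sL=32/41, sR=160/153, mL=32/41, mR=1664/6273
sensor matrix S = [[160/13, 160/9], [32/41, 160/153]]; det S = -81920/81549
solve [mL_A; mL_B] = S·[w00; w01] and [mR_A; mR_B] = S·[w10; w11]:
  w00 = 1, w01 = 0, w10 = -1, w11 = 1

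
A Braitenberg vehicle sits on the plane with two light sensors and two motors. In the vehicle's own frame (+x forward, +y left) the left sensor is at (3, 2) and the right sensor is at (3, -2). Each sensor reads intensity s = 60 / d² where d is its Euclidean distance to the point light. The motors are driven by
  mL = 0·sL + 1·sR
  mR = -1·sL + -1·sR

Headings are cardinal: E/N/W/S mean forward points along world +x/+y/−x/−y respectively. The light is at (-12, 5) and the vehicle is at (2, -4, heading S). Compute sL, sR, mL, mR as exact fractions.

left sensor world pos  = (4, -7); dL² = 400
right sensor world pos = (0, -7); dR² = 288
sL = 60/400 = 3/20
sR = 60/288 = 5/24
mL = 0·sL + 1·sR = 5/24
mR = -1·sL + -1·sR = -43/120

3/20 5/24 5/24 -43/120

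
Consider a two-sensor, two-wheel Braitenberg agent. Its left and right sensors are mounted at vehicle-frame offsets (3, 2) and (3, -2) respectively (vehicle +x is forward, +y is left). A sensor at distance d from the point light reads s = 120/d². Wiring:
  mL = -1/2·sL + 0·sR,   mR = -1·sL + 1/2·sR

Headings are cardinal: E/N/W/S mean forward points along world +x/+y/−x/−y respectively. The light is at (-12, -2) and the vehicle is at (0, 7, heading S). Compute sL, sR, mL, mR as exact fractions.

15/29 15/17 -15/58 -75/986

left sensor world pos  = (2, 4); dL² = 232
right sensor world pos = (-2, 4); dR² = 136
sL = 120/232 = 15/29
sR = 120/136 = 15/17
mL = -1/2·sL + 0·sR = -15/58
mR = -1·sL + 1/2·sR = -75/986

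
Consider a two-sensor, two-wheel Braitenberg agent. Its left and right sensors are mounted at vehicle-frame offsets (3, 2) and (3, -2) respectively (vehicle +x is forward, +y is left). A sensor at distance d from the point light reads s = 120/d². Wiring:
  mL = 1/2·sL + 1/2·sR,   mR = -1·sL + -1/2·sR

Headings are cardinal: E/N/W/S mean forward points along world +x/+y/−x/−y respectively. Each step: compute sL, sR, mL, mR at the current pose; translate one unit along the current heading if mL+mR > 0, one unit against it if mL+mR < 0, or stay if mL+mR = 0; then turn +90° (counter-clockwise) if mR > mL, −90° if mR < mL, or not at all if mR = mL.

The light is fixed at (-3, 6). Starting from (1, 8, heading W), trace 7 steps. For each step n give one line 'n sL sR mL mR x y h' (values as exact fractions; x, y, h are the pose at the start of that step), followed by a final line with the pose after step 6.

n=0: pose=(1,8,W); sL=120, sR=120/17; mL=1080/17, mR=-2100/17; mL+mR=-60 → advance -1; mR−mL=-3180/17 → turn -1·90°
n=1: pose=(2,8,N); sL=60/17, sR=60/37; mL=1620/629, mR=-2730/629; mL+mR=-30/17 → advance -1; mR−mL=-4350/629 → turn -1·90°
n=2: pose=(2,7,E); sL=120/73, sR=24/13; mL=1656/949, mR=-2436/949; mL+mR=-60/73 → advance -1; mR−mL=-4092/949 → turn -1·90°
n=3: pose=(1,7,S); sL=3, sR=15; mL=9, mR=-21/2; mL+mR=-3/2 → advance -1; mR−mL=-39/2 → turn -1·90°
n=4: pose=(1,8,W); sL=120, sR=120/17; mL=1080/17, mR=-2100/17; mL+mR=-60 → advance -1; mR−mL=-3180/17 → turn -1·90°
n=5: pose=(2,8,N); sL=60/17, sR=60/37; mL=1620/629, mR=-2730/629; mL+mR=-30/17 → advance -1; mR−mL=-4350/629 → turn -1·90°
n=6: pose=(2,7,E); sL=120/73, sR=24/13; mL=1656/949, mR=-2436/949; mL+mR=-60/73 → advance -1; mR−mL=-4092/949 → turn -1·90°

0 120 120/17 1080/17 -2100/17 1 8 W
1 60/17 60/37 1620/629 -2730/629 2 8 N
2 120/73 24/13 1656/949 -2436/949 2 7 E
3 3 15 9 -21/2 1 7 S
4 120 120/17 1080/17 -2100/17 1 8 W
5 60/17 60/37 1620/629 -2730/629 2 8 N
6 120/73 24/13 1656/949 -2436/949 2 7 E
final 1 7 S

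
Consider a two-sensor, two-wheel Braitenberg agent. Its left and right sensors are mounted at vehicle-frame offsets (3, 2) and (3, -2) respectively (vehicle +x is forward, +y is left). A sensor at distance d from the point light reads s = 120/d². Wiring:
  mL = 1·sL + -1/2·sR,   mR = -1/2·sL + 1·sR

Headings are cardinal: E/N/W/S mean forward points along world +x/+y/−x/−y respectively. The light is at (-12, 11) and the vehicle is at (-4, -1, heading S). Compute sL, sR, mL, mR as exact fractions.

left sensor world pos  = (-2, -4); dL² = 325
right sensor world pos = (-6, -4); dR² = 261
sL = 120/325 = 24/65
sR = 120/261 = 40/87
mL = 1·sL + -1/2·sR = 788/5655
mR = -1/2·sL + 1·sR = 1556/5655

24/65 40/87 788/5655 1556/5655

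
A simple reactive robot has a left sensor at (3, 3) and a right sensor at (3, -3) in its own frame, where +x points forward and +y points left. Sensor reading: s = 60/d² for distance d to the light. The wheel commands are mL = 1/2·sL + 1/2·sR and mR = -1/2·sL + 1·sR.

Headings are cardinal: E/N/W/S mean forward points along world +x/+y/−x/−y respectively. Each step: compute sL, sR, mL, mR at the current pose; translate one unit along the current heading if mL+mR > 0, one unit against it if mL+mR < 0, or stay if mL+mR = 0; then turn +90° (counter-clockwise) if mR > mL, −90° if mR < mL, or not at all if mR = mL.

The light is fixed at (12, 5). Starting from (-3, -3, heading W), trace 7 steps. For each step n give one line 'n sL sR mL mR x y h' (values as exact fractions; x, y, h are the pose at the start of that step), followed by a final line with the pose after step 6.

n=0: pose=(-3,-3,W); sL=12/89, sR=60/349; mL=4764/31061, mR=3246/31061; mL+mR=90/349 → advance +1; mR−mL=-1518/31061 → turn -1·90°
n=1: pose=(-4,-3,N); sL=30/193, sR=30/97; mL=4350/18721, mR=4335/18721; mL+mR=45/97 → advance +1; mR−mL=-15/18721 → turn -1·90°
n=2: pose=(-4,-2,E); sL=12/37, sR=60/269; mL=2724/9953, mR=606/9953; mL+mR=90/269 → advance +1; mR−mL=-2118/9953 → turn -1·90°
n=3: pose=(-3,-2,S); sL=15/61, sR=15/106; mL=2505/12932, mR=60/3233; mL+mR=45/212 → advance +1; mR−mL=-2265/12932 → turn -1·90°
n=4: pose=(-3,-3,W); sL=12/89, sR=60/349; mL=4764/31061, mR=3246/31061; mL+mR=90/349 → advance +1; mR−mL=-1518/31061 → turn -1·90°
n=5: pose=(-4,-3,N); sL=30/193, sR=30/97; mL=4350/18721, mR=4335/18721; mL+mR=45/97 → advance +1; mR−mL=-15/18721 → turn -1·90°
n=6: pose=(-4,-2,E); sL=12/37, sR=60/269; mL=2724/9953, mR=606/9953; mL+mR=90/269 → advance +1; mR−mL=-2118/9953 → turn -1·90°

0 12/89 60/349 4764/31061 3246/31061 -3 -3 W
1 30/193 30/97 4350/18721 4335/18721 -4 -3 N
2 12/37 60/269 2724/9953 606/9953 -4 -2 E
3 15/61 15/106 2505/12932 60/3233 -3 -2 S
4 12/89 60/349 4764/31061 3246/31061 -3 -3 W
5 30/193 30/97 4350/18721 4335/18721 -4 -3 N
6 12/37 60/269 2724/9953 606/9953 -4 -2 E
final -3 -2 S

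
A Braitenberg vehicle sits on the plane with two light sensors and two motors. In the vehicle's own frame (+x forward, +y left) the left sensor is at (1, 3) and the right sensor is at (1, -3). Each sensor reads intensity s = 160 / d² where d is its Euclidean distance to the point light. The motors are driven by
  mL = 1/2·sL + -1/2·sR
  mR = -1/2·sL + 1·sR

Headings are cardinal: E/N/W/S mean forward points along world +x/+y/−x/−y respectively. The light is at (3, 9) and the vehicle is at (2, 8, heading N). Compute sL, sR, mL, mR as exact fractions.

10 40 -15 35

left sensor world pos  = (-1, 9); dL² = 16
right sensor world pos = (5, 9); dR² = 4
sL = 160/16 = 10
sR = 160/4 = 40
mL = 1/2·sL + -1/2·sR = -15
mR = -1/2·sL + 1·sR = 35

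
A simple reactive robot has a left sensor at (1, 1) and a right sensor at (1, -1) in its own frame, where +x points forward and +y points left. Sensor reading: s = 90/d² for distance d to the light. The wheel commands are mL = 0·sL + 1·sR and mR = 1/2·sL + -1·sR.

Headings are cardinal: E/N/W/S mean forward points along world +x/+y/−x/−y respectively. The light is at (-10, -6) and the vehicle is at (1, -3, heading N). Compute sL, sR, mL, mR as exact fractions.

45/58 9/16 9/16 -81/464

left sensor world pos  = (0, -2); dL² = 116
right sensor world pos = (2, -2); dR² = 160
sL = 90/116 = 45/58
sR = 90/160 = 9/16
mL = 0·sL + 1·sR = 9/16
mR = 1/2·sL + -1·sR = -81/464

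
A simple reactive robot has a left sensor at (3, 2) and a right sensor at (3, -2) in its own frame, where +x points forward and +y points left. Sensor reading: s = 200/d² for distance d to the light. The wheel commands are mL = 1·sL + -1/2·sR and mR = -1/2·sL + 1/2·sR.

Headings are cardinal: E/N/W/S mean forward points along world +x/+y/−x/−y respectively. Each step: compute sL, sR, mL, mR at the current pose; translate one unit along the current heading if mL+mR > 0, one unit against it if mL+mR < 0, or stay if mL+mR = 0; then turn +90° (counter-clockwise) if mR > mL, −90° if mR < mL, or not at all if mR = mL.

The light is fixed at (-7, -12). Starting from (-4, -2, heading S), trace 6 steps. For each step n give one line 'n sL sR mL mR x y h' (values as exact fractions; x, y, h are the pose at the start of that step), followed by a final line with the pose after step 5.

0 100/37 4 26/37 24/37 -4 -2 S
1 200/49 200/121 19300/5929 -7200/5929 -4 -3 W
2 25/18 5/4 55/72 -5/72 -5 -3 N
3 200/169 200/89 900/15041 8000/15041 -5 -2 E
4 20/17 100/97 1090/1649 -120/1649 -4 -2 N
5 40/41 200/117 580/4797 1760/4797 -4 -1 E
final -3 -1 N

n=0: pose=(-4,-2,S); sL=100/37, sR=4; mL=26/37, mR=24/37; mL+mR=50/37 → advance +1; mR−mL=-2/37 → turn -1·90°
n=1: pose=(-4,-3,W); sL=200/49, sR=200/121; mL=19300/5929, mR=-7200/5929; mL+mR=100/49 → advance +1; mR−mL=-26500/5929 → turn -1·90°
n=2: pose=(-5,-3,N); sL=25/18, sR=5/4; mL=55/72, mR=-5/72; mL+mR=25/36 → advance +1; mR−mL=-5/6 → turn -1·90°
n=3: pose=(-5,-2,E); sL=200/169, sR=200/89; mL=900/15041, mR=8000/15041; mL+mR=100/169 → advance +1; mR−mL=7100/15041 → turn +1·90°
n=4: pose=(-4,-2,N); sL=20/17, sR=100/97; mL=1090/1649, mR=-120/1649; mL+mR=10/17 → advance +1; mR−mL=-1210/1649 → turn -1·90°
n=5: pose=(-4,-1,E); sL=40/41, sR=200/117; mL=580/4797, mR=1760/4797; mL+mR=20/41 → advance +1; mR−mL=1180/4797 → turn +1·90°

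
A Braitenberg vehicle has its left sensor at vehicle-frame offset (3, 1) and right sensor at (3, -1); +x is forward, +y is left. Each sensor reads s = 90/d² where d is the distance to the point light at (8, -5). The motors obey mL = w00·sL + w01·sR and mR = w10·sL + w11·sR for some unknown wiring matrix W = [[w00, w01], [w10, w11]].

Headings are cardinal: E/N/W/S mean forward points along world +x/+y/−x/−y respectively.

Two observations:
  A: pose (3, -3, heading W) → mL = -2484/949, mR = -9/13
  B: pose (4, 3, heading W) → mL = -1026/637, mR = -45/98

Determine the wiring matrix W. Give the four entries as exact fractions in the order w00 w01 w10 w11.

-1 -1 -1/2 0

obs A: pose=(3,-3,W) → sL=18/13, sR=90/73, mL=-2484/949, mR=-9/13
obs B: pose=(4,3,W) → sL=45/49, sR=9/13, mL=-1026/637, mR=-45/98
sensor matrix S = [[18/13, 90/73], [45/49, 9/13]]; det S = -104976/604513
solve [mL_A; mL_B] = S·[w00; w01] and [mR_A; mR_B] = S·[w10; w11]:
  w00 = -1, w01 = -1, w10 = -1/2, w11 = 0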